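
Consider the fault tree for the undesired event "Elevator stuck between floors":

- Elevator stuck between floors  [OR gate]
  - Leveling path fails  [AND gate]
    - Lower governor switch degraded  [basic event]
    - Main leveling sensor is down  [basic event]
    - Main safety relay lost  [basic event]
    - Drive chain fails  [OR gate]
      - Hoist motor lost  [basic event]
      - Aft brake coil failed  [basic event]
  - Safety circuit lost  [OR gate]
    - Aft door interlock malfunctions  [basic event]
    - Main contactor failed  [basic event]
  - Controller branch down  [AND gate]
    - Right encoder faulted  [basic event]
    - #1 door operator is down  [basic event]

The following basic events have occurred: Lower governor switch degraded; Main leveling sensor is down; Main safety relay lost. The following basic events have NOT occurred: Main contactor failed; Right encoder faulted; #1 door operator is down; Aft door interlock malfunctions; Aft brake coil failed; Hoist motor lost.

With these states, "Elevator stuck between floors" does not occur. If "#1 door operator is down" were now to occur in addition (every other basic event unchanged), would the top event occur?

No

Counterfactual: set "#1 door operator is down" to occurred.
Drive chain fails [OR]: Hoist motor lost=not, Aft brake coil failed=not → no input occurs → does not occur.
Leveling path fails [AND]: Lower governor switch degraded=occurs, Main leveling sensor is down=occurs, Main safety relay lost=occurs, Drive chain fails=not → not all inputs occur → does not occur.
Safety circuit lost [OR]: Aft door interlock malfunctions=not, Main contactor failed=not → no input occurs → does not occur.
Controller branch down [AND]: Right encoder faulted=not, #1 door operator is down=occurs → not all inputs occur → does not occur.
Elevator stuck between floors [OR]: Leveling path fails=not, Safety circuit lost=not, Controller branch down=not → no input occurs → does not occur.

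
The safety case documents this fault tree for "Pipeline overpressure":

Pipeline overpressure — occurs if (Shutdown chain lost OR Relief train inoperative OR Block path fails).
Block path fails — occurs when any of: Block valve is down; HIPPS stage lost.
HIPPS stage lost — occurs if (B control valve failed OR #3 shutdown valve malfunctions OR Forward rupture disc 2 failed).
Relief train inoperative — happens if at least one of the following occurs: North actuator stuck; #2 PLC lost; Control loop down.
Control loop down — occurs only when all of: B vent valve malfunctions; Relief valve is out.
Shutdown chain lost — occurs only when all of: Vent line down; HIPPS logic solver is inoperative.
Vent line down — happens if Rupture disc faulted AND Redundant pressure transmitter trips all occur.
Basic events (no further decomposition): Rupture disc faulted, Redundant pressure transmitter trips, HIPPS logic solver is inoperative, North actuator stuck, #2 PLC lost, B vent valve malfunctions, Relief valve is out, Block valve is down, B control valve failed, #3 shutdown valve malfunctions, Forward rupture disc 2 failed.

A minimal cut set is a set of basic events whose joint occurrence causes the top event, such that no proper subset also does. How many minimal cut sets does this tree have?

8

Vent line down [AND]: one cut set from each child combined → 1 × 1 = 1 cut set(s).
Shutdown chain lost [AND]: one cut set from each child combined → 1 × 1 = 1 cut set(s).
Control loop down [AND]: one cut set from each child combined → 1 × 1 = 1 cut set(s).
Relief train inoperative [OR]: union of children's cut sets → 3 cut set(s).
HIPPS stage lost [OR]: union of children's cut sets → 3 cut set(s).
Block path fails [OR]: union of children's cut sets → 4 cut set(s).
Pipeline overpressure [OR]: union of children's cut sets → 8 cut set(s).
Minimal cut sets: {HIPPS logic solver is inoperative, Redundant pressure transmitter trips, Rupture disc faulted}; {North actuator stuck}; {#2 PLC lost}; {B vent valve malfunctions, Relief valve is out}; {Block valve is down}; {B control valve failed}; {#3 shutdown valve malfunctions}; {Forward rupture disc 2 failed}.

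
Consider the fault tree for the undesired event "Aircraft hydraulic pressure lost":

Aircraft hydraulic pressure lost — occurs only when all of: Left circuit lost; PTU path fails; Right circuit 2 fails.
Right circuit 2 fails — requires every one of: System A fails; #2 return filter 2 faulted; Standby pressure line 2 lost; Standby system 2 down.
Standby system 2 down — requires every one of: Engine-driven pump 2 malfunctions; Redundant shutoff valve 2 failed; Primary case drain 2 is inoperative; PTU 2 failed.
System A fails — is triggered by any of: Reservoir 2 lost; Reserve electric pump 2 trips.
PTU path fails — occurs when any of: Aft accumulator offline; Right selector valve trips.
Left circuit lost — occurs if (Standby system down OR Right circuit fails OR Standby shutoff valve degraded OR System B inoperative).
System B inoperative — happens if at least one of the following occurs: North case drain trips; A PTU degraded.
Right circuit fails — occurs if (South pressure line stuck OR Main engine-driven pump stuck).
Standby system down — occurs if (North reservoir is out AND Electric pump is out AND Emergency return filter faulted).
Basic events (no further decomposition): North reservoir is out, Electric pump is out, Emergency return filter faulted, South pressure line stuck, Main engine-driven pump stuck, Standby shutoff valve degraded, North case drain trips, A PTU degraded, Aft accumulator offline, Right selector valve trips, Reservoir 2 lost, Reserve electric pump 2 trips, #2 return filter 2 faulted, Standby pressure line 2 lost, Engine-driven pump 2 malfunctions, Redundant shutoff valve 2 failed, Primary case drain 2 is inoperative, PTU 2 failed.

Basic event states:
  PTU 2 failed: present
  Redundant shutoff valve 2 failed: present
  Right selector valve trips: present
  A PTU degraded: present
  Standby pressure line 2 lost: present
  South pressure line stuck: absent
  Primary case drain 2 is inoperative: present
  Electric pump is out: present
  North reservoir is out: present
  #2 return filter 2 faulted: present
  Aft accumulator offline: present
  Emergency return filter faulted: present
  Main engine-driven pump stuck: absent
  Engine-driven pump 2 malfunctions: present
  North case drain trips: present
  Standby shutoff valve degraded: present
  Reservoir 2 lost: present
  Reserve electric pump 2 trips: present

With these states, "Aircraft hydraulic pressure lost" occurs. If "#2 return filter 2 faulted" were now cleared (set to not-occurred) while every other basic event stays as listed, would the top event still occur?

Counterfactual: set "#2 return filter 2 faulted" to not occurred.
Standby system down [AND]: North reservoir is out=occurs, Electric pump is out=occurs, Emergency return filter faulted=occurs → all inputs occur → occurs.
Right circuit fails [OR]: South pressure line stuck=not, Main engine-driven pump stuck=not → no input occurs → does not occur.
System B inoperative [OR]: North case drain trips=occurs, A PTU degraded=occurs → at least one input occurs → occurs.
Left circuit lost [OR]: Standby system down=occurs, Right circuit fails=not, Standby shutoff valve degraded=occurs, System B inoperative=occurs → at least one input occurs → occurs.
PTU path fails [OR]: Aft accumulator offline=occurs, Right selector valve trips=occurs → at least one input occurs → occurs.
System A fails [OR]: Reservoir 2 lost=occurs, Reserve electric pump 2 trips=occurs → at least one input occurs → occurs.
Standby system 2 down [AND]: Engine-driven pump 2 malfunctions=occurs, Redundant shutoff valve 2 failed=occurs, Primary case drain 2 is inoperative=occurs, PTU 2 failed=occurs → all inputs occur → occurs.
Right circuit 2 fails [AND]: System A fails=occurs, #2 return filter 2 faulted=not, Standby pressure line 2 lost=occurs, Standby system 2 down=occurs → not all inputs occur → does not occur.
Aircraft hydraulic pressure lost [AND]: Left circuit lost=occurs, PTU path fails=occurs, Right circuit 2 fails=not → not all inputs occur → does not occur.

No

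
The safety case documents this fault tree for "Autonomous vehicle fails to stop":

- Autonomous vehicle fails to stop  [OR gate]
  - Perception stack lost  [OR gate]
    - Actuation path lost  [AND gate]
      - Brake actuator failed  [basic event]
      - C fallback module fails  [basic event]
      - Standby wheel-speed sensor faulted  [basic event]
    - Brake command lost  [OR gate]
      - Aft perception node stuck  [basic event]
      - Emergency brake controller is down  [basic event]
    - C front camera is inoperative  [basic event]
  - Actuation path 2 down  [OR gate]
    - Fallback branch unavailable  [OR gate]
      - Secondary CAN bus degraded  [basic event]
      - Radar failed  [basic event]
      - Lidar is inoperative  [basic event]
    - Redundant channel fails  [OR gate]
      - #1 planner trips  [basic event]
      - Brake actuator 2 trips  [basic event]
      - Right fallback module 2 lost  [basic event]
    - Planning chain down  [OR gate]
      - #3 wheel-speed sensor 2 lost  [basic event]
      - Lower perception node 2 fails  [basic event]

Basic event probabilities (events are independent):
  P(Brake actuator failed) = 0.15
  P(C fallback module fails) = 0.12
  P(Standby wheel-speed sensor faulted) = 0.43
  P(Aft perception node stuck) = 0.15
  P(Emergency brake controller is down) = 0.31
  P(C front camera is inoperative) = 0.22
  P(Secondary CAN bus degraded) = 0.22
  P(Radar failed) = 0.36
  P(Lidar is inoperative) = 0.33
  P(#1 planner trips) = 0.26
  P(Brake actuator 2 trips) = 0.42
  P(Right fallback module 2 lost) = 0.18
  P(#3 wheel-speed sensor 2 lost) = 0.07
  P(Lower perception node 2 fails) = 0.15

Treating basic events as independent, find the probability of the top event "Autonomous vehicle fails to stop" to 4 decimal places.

0.9578

P(Actuation path lost) [AND] = 0.15 × 0.12 × 0.43 = 0.007740
P(Brake command lost) [OR] = 1 − (1−0.15) × (1−0.31) = 0.413500
P(Perception stack lost) [OR] = 1 − (1−0.007740) × (1−0.413500) × (1−0.22) = 0.546071
P(Fallback branch unavailable) [OR] = 1 − (1−0.22) × (1−0.36) × (1−0.33) = 0.665536
P(Redundant channel fails) [OR] = 1 − (1−0.26) × (1−0.42) × (1−0.18) = 0.648056
P(Planning chain down) [OR] = 1 − (1−0.07) × (1−0.15) = 0.209500
P(Actuation path 2 down) [OR] = 1 − (1−0.665536) × (1−0.648056) × (1−0.209500) = 0.906948
P(Autonomous vehicle fails to stop) [OR] = 1 − (1−0.546071) × (1−0.906948) = 0.957761
Rounded to 4 decimal places: P(Autonomous vehicle fails to stop) ≈ 0.9578.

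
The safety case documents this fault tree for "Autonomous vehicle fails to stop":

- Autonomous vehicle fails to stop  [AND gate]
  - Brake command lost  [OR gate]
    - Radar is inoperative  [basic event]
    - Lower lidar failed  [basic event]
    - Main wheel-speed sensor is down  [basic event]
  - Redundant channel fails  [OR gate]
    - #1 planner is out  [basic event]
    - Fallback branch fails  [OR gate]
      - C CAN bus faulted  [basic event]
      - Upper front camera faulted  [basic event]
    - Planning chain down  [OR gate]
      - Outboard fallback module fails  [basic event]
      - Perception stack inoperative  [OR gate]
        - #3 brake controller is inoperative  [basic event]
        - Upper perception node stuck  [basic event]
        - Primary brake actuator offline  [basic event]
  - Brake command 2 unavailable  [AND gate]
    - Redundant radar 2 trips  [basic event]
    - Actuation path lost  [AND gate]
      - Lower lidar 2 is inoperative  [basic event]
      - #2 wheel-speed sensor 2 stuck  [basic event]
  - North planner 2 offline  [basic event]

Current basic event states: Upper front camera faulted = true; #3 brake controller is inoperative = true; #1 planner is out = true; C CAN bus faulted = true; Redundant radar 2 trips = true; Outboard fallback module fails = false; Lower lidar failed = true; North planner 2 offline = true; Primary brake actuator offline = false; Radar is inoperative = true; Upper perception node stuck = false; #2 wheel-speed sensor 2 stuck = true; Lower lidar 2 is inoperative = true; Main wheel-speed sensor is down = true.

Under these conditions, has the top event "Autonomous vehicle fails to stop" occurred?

Yes

Brake command lost [OR]: Radar is inoperative=occurs, Lower lidar failed=occurs, Main wheel-speed sensor is down=occurs → at least one input occurs → occurs.
Fallback branch fails [OR]: C CAN bus faulted=occurs, Upper front camera faulted=occurs → at least one input occurs → occurs.
Perception stack inoperative [OR]: #3 brake controller is inoperative=occurs, Upper perception node stuck=not, Primary brake actuator offline=not → at least one input occurs → occurs.
Planning chain down [OR]: Outboard fallback module fails=not, Perception stack inoperative=occurs → at least one input occurs → occurs.
Redundant channel fails [OR]: #1 planner is out=occurs, Fallback branch fails=occurs, Planning chain down=occurs → at least one input occurs → occurs.
Actuation path lost [AND]: Lower lidar 2 is inoperative=occurs, #2 wheel-speed sensor 2 stuck=occurs → all inputs occur → occurs.
Brake command 2 unavailable [AND]: Redundant radar 2 trips=occurs, Actuation path lost=occurs → all inputs occur → occurs.
Autonomous vehicle fails to stop [AND]: Brake command lost=occurs, Redundant channel fails=occurs, Brake command 2 unavailable=occurs, North planner 2 offline=occurs → all inputs occur → occurs.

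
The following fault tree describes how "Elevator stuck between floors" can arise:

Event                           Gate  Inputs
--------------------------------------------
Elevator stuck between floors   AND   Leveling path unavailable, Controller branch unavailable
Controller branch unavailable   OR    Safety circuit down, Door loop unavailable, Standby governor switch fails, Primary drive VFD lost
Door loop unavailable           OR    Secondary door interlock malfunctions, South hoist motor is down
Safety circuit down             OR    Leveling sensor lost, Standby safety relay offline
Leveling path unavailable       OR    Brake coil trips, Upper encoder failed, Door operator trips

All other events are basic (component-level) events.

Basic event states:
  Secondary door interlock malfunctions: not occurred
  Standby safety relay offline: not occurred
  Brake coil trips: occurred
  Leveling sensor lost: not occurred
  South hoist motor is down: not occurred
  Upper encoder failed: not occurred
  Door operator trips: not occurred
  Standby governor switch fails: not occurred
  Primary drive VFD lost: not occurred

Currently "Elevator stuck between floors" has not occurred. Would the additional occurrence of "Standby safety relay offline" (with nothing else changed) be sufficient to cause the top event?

Yes

Counterfactual: set "Standby safety relay offline" to occurred.
Leveling path unavailable [OR]: Brake coil trips=occurs, Upper encoder failed=not, Door operator trips=not → at least one input occurs → occurs.
Safety circuit down [OR]: Leveling sensor lost=not, Standby safety relay offline=occurs → at least one input occurs → occurs.
Door loop unavailable [OR]: Secondary door interlock malfunctions=not, South hoist motor is down=not → no input occurs → does not occur.
Controller branch unavailable [OR]: Safety circuit down=occurs, Door loop unavailable=not, Standby governor switch fails=not, Primary drive VFD lost=not → at least one input occurs → occurs.
Elevator stuck between floors [AND]: Leveling path unavailable=occurs, Controller branch unavailable=occurs → all inputs occur → occurs.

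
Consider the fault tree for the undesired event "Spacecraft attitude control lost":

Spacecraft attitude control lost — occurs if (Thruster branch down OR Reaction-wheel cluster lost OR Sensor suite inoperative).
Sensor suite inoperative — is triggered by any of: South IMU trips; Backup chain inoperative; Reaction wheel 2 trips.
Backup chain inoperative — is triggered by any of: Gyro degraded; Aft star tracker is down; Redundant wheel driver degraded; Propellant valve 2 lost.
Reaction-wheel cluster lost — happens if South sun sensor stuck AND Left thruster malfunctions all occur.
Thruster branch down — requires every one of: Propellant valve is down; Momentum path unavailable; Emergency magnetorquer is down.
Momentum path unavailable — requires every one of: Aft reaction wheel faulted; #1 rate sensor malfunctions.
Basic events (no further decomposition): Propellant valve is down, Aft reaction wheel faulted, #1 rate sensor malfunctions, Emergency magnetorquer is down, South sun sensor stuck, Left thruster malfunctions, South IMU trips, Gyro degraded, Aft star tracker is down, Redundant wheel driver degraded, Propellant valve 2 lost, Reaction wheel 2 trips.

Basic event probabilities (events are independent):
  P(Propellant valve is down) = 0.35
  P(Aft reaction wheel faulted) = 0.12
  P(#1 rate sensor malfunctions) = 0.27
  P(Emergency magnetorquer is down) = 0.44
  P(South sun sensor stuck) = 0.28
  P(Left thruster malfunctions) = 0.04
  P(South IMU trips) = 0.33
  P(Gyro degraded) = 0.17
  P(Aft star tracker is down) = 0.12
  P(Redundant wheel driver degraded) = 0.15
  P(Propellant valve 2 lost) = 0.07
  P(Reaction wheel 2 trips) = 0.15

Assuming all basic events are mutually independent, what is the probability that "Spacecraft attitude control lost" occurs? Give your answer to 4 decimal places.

0.6765

P(Momentum path unavailable) [AND] = 0.12 × 0.27 = 0.032400
P(Thruster branch down) [AND] = 0.35 × 0.032400 × 0.44 = 0.004990
P(Reaction-wheel cluster lost) [AND] = 0.28 × 0.04 = 0.011200
P(Backup chain inoperative) [OR] = 1 − (1−0.17) × (1−0.12) × (1−0.15) × (1−0.07) = 0.422619
P(Sensor suite inoperative) [OR] = 1 − (1−0.33) × (1−0.422619) × (1−0.15) = 0.671182
P(Spacecraft attitude control lost) [OR] = 1 − (1−0.004990) × (1−0.011200) × (1−0.671182) = 0.676487
Rounded to 4 decimal places: P(Spacecraft attitude control lost) ≈ 0.6765.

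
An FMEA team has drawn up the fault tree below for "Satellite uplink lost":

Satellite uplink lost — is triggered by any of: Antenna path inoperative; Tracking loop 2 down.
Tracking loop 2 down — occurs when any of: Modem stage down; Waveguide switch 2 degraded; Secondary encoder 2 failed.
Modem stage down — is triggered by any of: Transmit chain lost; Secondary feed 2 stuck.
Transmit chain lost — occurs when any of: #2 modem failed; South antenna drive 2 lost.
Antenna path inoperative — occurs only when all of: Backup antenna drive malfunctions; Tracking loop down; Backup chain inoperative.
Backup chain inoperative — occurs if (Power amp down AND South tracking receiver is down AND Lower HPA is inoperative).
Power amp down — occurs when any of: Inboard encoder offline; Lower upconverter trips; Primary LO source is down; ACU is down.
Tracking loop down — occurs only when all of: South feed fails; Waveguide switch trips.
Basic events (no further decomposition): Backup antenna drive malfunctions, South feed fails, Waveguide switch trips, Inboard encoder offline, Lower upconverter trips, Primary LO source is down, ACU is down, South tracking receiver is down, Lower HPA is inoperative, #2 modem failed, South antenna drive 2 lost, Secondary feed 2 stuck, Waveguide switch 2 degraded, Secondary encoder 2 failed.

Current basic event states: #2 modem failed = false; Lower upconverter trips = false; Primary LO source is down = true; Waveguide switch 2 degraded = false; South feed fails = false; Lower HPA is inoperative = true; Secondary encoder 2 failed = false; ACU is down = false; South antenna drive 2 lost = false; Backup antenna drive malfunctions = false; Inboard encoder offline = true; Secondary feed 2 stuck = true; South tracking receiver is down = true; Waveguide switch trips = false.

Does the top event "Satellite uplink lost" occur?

Tracking loop down [AND]: South feed fails=not, Waveguide switch trips=not → not all inputs occur → does not occur.
Power amp down [OR]: Inboard encoder offline=occurs, Lower upconverter trips=not, Primary LO source is down=occurs, ACU is down=not → at least one input occurs → occurs.
Backup chain inoperative [AND]: Power amp down=occurs, South tracking receiver is down=occurs, Lower HPA is inoperative=occurs → all inputs occur → occurs.
Antenna path inoperative [AND]: Backup antenna drive malfunctions=not, Tracking loop down=not, Backup chain inoperative=occurs → not all inputs occur → does not occur.
Transmit chain lost [OR]: #2 modem failed=not, South antenna drive 2 lost=not → no input occurs → does not occur.
Modem stage down [OR]: Transmit chain lost=not, Secondary feed 2 stuck=occurs → at least one input occurs → occurs.
Tracking loop 2 down [OR]: Modem stage down=occurs, Waveguide switch 2 degraded=not, Secondary encoder 2 failed=not → at least one input occurs → occurs.
Satellite uplink lost [OR]: Antenna path inoperative=not, Tracking loop 2 down=occurs → at least one input occurs → occurs.

Yes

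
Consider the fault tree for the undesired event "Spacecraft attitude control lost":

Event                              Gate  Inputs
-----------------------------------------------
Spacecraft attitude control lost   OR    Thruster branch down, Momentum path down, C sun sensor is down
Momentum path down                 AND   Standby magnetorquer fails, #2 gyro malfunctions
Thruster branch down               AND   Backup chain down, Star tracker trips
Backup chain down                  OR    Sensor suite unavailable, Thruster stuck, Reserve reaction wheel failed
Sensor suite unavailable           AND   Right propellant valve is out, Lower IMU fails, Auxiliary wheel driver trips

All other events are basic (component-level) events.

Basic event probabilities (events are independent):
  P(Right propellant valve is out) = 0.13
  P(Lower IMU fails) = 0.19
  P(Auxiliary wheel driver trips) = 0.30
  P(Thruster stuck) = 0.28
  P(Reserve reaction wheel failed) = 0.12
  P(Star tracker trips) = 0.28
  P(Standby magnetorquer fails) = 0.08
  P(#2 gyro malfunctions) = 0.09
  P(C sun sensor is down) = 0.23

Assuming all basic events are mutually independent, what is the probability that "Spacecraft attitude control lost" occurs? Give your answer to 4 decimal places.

P(Sensor suite unavailable) [AND] = 0.13 × 0.19 × 0.30 = 0.007410
P(Backup chain down) [OR] = 1 − (1−0.007410) × (1−0.28) × (1−0.12) = 0.371095
P(Thruster branch down) [AND] = 0.371095 × 0.28 = 0.103907
P(Momentum path down) [AND] = 0.08 × 0.09 = 0.007200
P(Spacecraft attitude control lost) [OR] = 1 − (1−0.103907) × (1−0.007200) × (1−0.23) = 0.314976
Rounded to 4 decimal places: P(Spacecraft attitude control lost) ≈ 0.3150.

0.3150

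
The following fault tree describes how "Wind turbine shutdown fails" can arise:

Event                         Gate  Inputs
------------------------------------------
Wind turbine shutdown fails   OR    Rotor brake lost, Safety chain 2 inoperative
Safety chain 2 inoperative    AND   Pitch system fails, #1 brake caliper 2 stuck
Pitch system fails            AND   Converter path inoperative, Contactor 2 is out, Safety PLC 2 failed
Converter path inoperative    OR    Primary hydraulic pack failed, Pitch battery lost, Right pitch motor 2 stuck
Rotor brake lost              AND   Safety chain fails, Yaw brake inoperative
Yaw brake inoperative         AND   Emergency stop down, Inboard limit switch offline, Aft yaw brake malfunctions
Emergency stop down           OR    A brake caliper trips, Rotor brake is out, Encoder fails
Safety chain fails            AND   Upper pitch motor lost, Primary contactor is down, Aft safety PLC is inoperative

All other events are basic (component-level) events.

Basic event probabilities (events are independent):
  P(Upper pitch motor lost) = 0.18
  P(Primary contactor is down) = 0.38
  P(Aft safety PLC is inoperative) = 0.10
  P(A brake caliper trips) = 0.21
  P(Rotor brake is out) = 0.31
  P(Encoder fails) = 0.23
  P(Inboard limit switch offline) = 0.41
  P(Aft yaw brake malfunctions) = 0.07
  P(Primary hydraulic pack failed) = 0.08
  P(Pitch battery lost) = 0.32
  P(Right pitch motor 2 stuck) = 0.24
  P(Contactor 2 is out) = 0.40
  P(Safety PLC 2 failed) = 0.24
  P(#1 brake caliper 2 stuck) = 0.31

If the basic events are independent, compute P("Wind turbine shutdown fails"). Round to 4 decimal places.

0.0157

P(Safety chain fails) [AND] = 0.18 × 0.38 × 0.10 = 0.006840
P(Emergency stop down) [OR] = 1 − (1−0.21) × (1−0.31) × (1−0.23) = 0.580273
P(Yaw brake inoperative) [AND] = 0.580273 × 0.41 × 0.07 = 0.016654
P(Rotor brake lost) [AND] = 0.006840 × 0.016654 = 0.000114
P(Converter path inoperative) [OR] = 1 − (1−0.08) × (1−0.32) × (1−0.24) = 0.524544
P(Pitch system fails) [AND] = 0.524544 × 0.40 × 0.24 = 0.050356
P(Safety chain 2 inoperative) [AND] = 0.050356 × 0.31 = 0.015610
P(Wind turbine shutdown fails) [OR] = 1 − (1−0.000114) × (1−0.015610) = 0.015722
Rounded to 4 decimal places: P(Wind turbine shutdown fails) ≈ 0.0157.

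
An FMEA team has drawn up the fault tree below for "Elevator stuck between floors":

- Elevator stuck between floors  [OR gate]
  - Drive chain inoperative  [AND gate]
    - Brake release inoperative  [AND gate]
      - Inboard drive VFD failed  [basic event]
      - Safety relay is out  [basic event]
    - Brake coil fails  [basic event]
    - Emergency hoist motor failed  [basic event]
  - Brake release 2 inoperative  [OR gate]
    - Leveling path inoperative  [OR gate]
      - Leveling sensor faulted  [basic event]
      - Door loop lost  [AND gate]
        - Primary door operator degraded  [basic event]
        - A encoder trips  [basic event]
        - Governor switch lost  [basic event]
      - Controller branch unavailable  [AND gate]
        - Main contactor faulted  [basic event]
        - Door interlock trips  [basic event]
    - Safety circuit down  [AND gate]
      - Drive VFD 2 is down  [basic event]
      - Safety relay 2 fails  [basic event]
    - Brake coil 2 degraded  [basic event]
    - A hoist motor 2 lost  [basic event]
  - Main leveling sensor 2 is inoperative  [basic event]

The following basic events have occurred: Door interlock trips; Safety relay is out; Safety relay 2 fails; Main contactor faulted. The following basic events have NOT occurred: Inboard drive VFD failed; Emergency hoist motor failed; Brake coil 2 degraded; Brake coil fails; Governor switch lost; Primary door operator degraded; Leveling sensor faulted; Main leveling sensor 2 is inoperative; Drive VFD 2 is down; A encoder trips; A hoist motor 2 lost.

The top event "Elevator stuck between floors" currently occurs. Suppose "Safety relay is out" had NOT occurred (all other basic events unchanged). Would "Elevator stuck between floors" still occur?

Yes

Counterfactual: set "Safety relay is out" to not occurred.
Brake release inoperative [AND]: Inboard drive VFD failed=not, Safety relay is out=not → not all inputs occur → does not occur.
Drive chain inoperative [AND]: Brake release inoperative=not, Brake coil fails=not, Emergency hoist motor failed=not → not all inputs occur → does not occur.
Door loop lost [AND]: Primary door operator degraded=not, A encoder trips=not, Governor switch lost=not → not all inputs occur → does not occur.
Controller branch unavailable [AND]: Main contactor faulted=occurs, Door interlock trips=occurs → all inputs occur → occurs.
Leveling path inoperative [OR]: Leveling sensor faulted=not, Door loop lost=not, Controller branch unavailable=occurs → at least one input occurs → occurs.
Safety circuit down [AND]: Drive VFD 2 is down=not, Safety relay 2 fails=occurs → not all inputs occur → does not occur.
Brake release 2 inoperative [OR]: Leveling path inoperative=occurs, Safety circuit down=not, Brake coil 2 degraded=not, A hoist motor 2 lost=not → at least one input occurs → occurs.
Elevator stuck between floors [OR]: Drive chain inoperative=not, Brake release 2 inoperative=occurs, Main leveling sensor 2 is inoperative=not → at least one input occurs → occurs.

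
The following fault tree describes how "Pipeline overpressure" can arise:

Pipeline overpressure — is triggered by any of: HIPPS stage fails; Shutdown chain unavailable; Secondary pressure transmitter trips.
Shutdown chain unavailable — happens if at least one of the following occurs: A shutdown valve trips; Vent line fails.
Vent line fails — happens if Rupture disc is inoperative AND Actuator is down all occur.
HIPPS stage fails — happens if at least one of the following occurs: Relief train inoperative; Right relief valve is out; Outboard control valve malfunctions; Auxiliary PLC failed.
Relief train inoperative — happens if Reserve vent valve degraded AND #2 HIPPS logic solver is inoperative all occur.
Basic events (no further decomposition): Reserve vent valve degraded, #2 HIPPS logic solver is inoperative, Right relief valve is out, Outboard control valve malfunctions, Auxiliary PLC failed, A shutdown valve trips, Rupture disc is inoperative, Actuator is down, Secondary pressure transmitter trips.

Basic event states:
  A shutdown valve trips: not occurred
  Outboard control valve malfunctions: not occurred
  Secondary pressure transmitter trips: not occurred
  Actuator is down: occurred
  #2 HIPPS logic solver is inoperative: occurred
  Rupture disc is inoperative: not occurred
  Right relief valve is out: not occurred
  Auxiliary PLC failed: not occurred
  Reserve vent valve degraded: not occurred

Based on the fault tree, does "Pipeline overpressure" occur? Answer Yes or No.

Relief train inoperative [AND]: Reserve vent valve degraded=not, #2 HIPPS logic solver is inoperative=occurs → not all inputs occur → does not occur.
HIPPS stage fails [OR]: Relief train inoperative=not, Right relief valve is out=not, Outboard control valve malfunctions=not, Auxiliary PLC failed=not → no input occurs → does not occur.
Vent line fails [AND]: Rupture disc is inoperative=not, Actuator is down=occurs → not all inputs occur → does not occur.
Shutdown chain unavailable [OR]: A shutdown valve trips=not, Vent line fails=not → no input occurs → does not occur.
Pipeline overpressure [OR]: HIPPS stage fails=not, Shutdown chain unavailable=not, Secondary pressure transmitter trips=not → no input occurs → does not occur.

No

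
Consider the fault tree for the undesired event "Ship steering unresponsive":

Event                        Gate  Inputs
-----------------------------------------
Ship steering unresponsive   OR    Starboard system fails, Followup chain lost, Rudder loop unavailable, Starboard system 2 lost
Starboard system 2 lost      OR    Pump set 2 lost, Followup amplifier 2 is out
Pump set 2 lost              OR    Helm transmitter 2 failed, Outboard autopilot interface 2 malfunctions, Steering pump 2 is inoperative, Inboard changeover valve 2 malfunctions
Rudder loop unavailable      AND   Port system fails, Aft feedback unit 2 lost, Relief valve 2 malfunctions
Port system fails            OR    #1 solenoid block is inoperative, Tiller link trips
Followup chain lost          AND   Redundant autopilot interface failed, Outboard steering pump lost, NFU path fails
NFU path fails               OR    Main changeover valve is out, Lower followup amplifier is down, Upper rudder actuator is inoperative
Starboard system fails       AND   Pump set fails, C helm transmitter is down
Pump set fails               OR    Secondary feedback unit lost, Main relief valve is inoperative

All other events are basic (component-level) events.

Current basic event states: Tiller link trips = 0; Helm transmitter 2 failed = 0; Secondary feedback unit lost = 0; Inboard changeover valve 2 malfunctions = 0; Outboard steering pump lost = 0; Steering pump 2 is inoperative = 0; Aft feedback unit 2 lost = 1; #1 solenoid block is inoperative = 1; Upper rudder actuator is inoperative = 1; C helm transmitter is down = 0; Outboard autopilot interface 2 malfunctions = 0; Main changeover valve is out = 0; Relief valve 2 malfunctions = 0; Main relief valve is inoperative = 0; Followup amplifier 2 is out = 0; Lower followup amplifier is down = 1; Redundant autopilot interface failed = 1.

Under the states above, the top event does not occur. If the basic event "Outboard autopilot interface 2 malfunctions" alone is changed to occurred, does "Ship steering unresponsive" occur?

Counterfactual: set "Outboard autopilot interface 2 malfunctions" to occurred.
Pump set fails [OR]: Secondary feedback unit lost=not, Main relief valve is inoperative=not → no input occurs → does not occur.
Starboard system fails [AND]: Pump set fails=not, C helm transmitter is down=not → not all inputs occur → does not occur.
NFU path fails [OR]: Main changeover valve is out=not, Lower followup amplifier is down=occurs, Upper rudder actuator is inoperative=occurs → at least one input occurs → occurs.
Followup chain lost [AND]: Redundant autopilot interface failed=occurs, Outboard steering pump lost=not, NFU path fails=occurs → not all inputs occur → does not occur.
Port system fails [OR]: #1 solenoid block is inoperative=occurs, Tiller link trips=not → at least one input occurs → occurs.
Rudder loop unavailable [AND]: Port system fails=occurs, Aft feedback unit 2 lost=occurs, Relief valve 2 malfunctions=not → not all inputs occur → does not occur.
Pump set 2 lost [OR]: Helm transmitter 2 failed=not, Outboard autopilot interface 2 malfunctions=occurs, Steering pump 2 is inoperative=not, Inboard changeover valve 2 malfunctions=not → at least one input occurs → occurs.
Starboard system 2 lost [OR]: Pump set 2 lost=occurs, Followup amplifier 2 is out=not → at least one input occurs → occurs.
Ship steering unresponsive [OR]: Starboard system fails=not, Followup chain lost=not, Rudder loop unavailable=not, Starboard system 2 lost=occurs → at least one input occurs → occurs.

Yes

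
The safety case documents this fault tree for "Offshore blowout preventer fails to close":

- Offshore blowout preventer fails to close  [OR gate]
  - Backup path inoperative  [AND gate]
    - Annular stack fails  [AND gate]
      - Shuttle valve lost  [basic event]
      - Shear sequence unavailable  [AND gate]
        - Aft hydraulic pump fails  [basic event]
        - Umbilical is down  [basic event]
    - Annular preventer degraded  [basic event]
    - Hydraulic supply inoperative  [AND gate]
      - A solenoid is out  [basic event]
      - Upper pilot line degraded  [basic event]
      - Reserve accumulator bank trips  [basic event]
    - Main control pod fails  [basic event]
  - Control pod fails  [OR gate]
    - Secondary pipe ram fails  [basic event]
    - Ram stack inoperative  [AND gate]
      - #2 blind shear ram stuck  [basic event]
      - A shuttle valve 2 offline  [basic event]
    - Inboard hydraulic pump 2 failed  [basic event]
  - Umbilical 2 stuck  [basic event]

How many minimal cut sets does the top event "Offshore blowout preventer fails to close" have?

5

Shear sequence unavailable [AND]: one cut set from each child combined → 1 × 1 = 1 cut set(s).
Annular stack fails [AND]: one cut set from each child combined → 1 × 1 = 1 cut set(s).
Hydraulic supply inoperative [AND]: one cut set from each child combined → 1 × 1 × 1 = 1 cut set(s).
Backup path inoperative [AND]: one cut set from each child combined → 1 × 1 × 1 × 1 = 1 cut set(s).
Ram stack inoperative [AND]: one cut set from each child combined → 1 × 1 = 1 cut set(s).
Control pod fails [OR]: union of children's cut sets → 3 cut set(s).
Offshore blowout preventer fails to close [OR]: union of children's cut sets → 5 cut set(s).
Minimal cut sets: {A solenoid is out, Aft hydraulic pump fails, Annular preventer degraded, Main control pod fails, Reserve accumulator bank trips, Shuttle valve lost, Umbilical is down, Upper pilot line degraded}; {Secondary pipe ram fails}; {#2 blind shear ram stuck, A shuttle valve 2 offline}; {Inboard hydraulic pump 2 failed}; {Umbilical 2 stuck}.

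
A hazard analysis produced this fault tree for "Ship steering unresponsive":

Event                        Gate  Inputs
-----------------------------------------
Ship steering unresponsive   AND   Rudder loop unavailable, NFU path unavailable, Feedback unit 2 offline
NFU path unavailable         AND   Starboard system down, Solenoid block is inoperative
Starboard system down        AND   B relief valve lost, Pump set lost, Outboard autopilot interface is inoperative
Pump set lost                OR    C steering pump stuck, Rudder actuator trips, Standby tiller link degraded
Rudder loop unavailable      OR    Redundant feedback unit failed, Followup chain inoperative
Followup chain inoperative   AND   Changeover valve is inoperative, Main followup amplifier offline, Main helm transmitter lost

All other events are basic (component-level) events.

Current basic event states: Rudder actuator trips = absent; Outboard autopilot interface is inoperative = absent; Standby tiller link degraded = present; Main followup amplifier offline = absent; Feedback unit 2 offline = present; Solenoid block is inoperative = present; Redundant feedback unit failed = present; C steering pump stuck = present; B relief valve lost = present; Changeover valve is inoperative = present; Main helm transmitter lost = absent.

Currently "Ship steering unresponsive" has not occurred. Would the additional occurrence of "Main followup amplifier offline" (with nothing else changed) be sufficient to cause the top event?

Counterfactual: set "Main followup amplifier offline" to occurred.
Followup chain inoperative [AND]: Changeover valve is inoperative=occurs, Main followup amplifier offline=occurs, Main helm transmitter lost=not → not all inputs occur → does not occur.
Rudder loop unavailable [OR]: Redundant feedback unit failed=occurs, Followup chain inoperative=not → at least one input occurs → occurs.
Pump set lost [OR]: C steering pump stuck=occurs, Rudder actuator trips=not, Standby tiller link degraded=occurs → at least one input occurs → occurs.
Starboard system down [AND]: B relief valve lost=occurs, Pump set lost=occurs, Outboard autopilot interface is inoperative=not → not all inputs occur → does not occur.
NFU path unavailable [AND]: Starboard system down=not, Solenoid block is inoperative=occurs → not all inputs occur → does not occur.
Ship steering unresponsive [AND]: Rudder loop unavailable=occurs, NFU path unavailable=not, Feedback unit 2 offline=occurs → not all inputs occur → does not occur.

No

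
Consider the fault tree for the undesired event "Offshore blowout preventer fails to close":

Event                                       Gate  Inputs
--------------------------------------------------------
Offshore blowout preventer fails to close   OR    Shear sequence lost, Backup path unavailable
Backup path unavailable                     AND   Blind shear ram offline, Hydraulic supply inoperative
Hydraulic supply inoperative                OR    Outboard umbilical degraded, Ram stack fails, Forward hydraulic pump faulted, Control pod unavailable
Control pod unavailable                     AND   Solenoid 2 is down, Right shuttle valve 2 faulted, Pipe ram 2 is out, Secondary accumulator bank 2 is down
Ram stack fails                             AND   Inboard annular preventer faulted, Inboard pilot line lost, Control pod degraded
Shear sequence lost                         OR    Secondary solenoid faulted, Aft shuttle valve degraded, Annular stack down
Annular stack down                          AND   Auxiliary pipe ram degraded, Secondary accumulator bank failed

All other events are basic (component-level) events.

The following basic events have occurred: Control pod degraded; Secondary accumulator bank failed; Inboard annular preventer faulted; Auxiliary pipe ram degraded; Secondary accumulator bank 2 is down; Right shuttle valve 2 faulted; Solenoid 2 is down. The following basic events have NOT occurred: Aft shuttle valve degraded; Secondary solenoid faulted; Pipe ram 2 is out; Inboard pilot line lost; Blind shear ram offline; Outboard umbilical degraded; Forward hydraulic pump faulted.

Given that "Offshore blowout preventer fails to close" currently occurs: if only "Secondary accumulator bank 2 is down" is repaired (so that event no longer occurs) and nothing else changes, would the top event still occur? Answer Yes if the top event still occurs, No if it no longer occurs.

Yes

Counterfactual: set "Secondary accumulator bank 2 is down" to not occurred.
Annular stack down [AND]: Auxiliary pipe ram degraded=occurs, Secondary accumulator bank failed=occurs → all inputs occur → occurs.
Shear sequence lost [OR]: Secondary solenoid faulted=not, Aft shuttle valve degraded=not, Annular stack down=occurs → at least one input occurs → occurs.
Ram stack fails [AND]: Inboard annular preventer faulted=occurs, Inboard pilot line lost=not, Control pod degraded=occurs → not all inputs occur → does not occur.
Control pod unavailable [AND]: Solenoid 2 is down=occurs, Right shuttle valve 2 faulted=occurs, Pipe ram 2 is out=not, Secondary accumulator bank 2 is down=not → not all inputs occur → does not occur.
Hydraulic supply inoperative [OR]: Outboard umbilical degraded=not, Ram stack fails=not, Forward hydraulic pump faulted=not, Control pod unavailable=not → no input occurs → does not occur.
Backup path unavailable [AND]: Blind shear ram offline=not, Hydraulic supply inoperative=not → not all inputs occur → does not occur.
Offshore blowout preventer fails to close [OR]: Shear sequence lost=occurs, Backup path unavailable=not → at least one input occurs → occurs.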